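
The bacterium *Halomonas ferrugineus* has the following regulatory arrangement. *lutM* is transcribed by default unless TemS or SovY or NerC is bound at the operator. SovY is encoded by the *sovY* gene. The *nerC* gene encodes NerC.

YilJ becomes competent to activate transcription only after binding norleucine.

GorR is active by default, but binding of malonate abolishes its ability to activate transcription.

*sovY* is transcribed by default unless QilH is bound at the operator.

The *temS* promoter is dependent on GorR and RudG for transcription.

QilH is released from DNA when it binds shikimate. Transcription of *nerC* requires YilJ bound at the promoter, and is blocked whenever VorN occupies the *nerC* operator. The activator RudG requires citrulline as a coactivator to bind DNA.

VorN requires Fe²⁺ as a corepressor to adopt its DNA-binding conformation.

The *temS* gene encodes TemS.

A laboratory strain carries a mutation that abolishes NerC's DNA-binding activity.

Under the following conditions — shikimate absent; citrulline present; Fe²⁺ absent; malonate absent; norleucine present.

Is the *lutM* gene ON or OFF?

OFF

Malonate is absent, so GorR is active.
Citrulline is present, so RudG is active.
No repressor is bound and GorR and RudG are active, so *temS* is transcribed.
So TemS is produced and active.
Shikimate is absent, so QilH is active.
With repressor QilH bound, *sovY* is not transcribed.
So SovY is not produced.
NerC is non-functional in this strain, so it has no effect.
With repressor TemS bound, *lutM* is not transcribed.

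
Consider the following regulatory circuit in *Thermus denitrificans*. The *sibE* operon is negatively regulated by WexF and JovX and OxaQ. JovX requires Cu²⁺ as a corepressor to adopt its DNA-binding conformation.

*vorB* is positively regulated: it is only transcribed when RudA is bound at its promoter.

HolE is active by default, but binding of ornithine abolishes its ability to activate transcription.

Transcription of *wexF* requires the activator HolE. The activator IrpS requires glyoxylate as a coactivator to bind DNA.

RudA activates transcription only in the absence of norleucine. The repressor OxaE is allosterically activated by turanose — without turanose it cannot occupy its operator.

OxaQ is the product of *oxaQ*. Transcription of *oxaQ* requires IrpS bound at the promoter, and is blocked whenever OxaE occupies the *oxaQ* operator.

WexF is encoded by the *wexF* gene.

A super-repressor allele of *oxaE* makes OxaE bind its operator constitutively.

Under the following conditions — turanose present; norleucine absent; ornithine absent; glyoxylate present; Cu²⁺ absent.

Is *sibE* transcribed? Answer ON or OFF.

OFF

Ornithine is absent, so HolE is active.
No repressor is bound and HolE is active, so *wexF* is transcribed.
So WexF is produced and active.
Cu²⁺ is absent, so JovX is inactive.
Glyoxylate is present, so IrpS is active.
OxaE is constitutively active in this strain.
With repressor OxaE bound, *oxaQ* is not transcribed.
So OxaQ is not produced.
With repressor WexF bound, *sibE* is not transcribed.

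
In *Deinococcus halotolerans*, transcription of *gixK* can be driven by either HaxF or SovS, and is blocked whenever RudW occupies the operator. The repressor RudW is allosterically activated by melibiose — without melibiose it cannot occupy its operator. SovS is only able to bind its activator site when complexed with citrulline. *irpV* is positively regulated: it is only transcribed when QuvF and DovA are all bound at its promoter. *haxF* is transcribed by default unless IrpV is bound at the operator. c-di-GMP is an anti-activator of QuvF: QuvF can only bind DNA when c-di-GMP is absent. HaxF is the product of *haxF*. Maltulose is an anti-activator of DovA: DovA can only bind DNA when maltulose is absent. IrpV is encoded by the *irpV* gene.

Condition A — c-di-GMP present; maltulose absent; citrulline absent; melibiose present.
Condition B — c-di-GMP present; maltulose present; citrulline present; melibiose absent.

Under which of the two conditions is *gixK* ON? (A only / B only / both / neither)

B only

Condition A:
c-di-GMP is present, so QuvF is inactive.
Maltulose is absent, so DovA is active.
Required activator QuvF is absent, so *irpV* is not transcribed.
So IrpV is not produced.
With no repressor bound, *haxF* is transcribed.
So HaxF is produced and active.
Citrulline is absent, so SovS is inactive.
Melibiose is present, so RudW is active.
With repressor RudW bound, *gixK* is not transcribed.
→ *gixK* is OFF in A.
Condition B:
c-di-GMP is present, so QuvF is inactive.
Maltulose is present, so DovA is inactive.
Required activator QuvF is absent, so *irpV* is not transcribed.
So IrpV is not produced.
With no repressor bound, *haxF* is transcribed.
So HaxF is produced and active.
Citrulline is present, so SovS is active.
Melibiose is absent, so RudW is inactive.
Activator HaxF is present, so *gixK* is transcribed.
→ *gixK* is ON in B.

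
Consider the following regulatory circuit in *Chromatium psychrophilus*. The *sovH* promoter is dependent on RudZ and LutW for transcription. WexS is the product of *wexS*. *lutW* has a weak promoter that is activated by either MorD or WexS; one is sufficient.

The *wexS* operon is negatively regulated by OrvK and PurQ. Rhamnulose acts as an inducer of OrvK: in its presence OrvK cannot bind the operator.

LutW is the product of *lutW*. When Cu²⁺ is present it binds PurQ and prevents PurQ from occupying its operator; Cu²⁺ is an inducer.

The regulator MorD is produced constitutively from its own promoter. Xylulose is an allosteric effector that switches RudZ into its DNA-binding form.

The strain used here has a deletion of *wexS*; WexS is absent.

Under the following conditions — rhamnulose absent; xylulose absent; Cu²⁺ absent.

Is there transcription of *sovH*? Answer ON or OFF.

OFF

Xylulose is absent, so RudZ is inactive.
MorD is produced constitutively and is active.
WexS is non-functional in this strain, so it has no effect.
Activator MorD is present, so *lutW* is transcribed.
So LutW is produced and active.
Required activator RudZ is absent, so *sovH* is not transcribed.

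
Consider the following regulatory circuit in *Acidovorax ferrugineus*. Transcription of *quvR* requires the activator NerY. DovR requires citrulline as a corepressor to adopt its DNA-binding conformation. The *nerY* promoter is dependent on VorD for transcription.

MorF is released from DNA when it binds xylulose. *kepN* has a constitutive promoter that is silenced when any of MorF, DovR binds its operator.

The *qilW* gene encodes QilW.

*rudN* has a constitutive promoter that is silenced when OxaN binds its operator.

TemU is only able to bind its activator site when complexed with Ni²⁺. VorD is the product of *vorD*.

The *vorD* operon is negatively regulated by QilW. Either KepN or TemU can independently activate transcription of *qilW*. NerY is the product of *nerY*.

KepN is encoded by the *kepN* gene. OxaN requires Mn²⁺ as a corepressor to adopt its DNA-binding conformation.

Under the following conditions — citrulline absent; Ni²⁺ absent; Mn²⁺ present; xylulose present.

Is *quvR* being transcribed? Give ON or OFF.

Xylulose is present, so MorF is inactive.
Citrulline is absent, so DovR is inactive.
With no repressor bound, *kepN* is transcribed.
So KepN is produced and active.
Ni²⁺ is absent, so TemU is inactive.
Activator KepN is present, so *qilW* is transcribed.
So QilW is produced and active.
With repressor QilW bound, *vorD* is not transcribed.
So VorD is not produced.
Required activator VorD is absent, so *nerY* is not transcribed.
So NerY is not produced.
Required activator NerY is absent, so *quvR* is not transcribed.

OFF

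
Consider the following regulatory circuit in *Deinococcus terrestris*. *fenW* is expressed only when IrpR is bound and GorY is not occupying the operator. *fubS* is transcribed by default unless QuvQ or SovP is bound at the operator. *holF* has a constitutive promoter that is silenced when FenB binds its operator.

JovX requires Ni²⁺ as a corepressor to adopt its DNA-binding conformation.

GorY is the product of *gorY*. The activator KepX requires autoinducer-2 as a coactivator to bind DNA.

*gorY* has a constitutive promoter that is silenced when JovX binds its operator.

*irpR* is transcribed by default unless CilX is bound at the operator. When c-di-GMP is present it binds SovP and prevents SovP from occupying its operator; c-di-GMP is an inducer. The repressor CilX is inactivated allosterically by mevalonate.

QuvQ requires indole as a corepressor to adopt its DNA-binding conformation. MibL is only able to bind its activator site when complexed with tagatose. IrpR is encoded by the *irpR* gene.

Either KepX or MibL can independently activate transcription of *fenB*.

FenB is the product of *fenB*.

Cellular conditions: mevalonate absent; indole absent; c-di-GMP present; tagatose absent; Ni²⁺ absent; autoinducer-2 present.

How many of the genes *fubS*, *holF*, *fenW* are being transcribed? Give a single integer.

Indole is absent, so QuvQ is inactive.
c-di-GMP is present, so SovP is inactive.
With no repressor bound, *fubS* is transcribed.
→ *fubS* is ON.
Autoinducer-2 is present, so KepX is active.
Tagatose is absent, so MibL is inactive.
Activator KepX is present, so *fenB* is transcribed.
So FenB is produced and active.
With repressor FenB bound, *holF* is not transcribed.
→ *holF* is OFF.
Mevalonate is absent, so CilX is active.
With repressor CilX bound, *irpR* is not transcribed.
So IrpR is not produced.
Ni²⁺ is absent, so JovX is inactive.
With no repressor bound, *gorY* is transcribed.
So GorY is produced and active.
With repressor GorY bound, *fenW* is not transcribed.
→ *fenW* is OFF.
1 of the 3 genes is transcribed.

1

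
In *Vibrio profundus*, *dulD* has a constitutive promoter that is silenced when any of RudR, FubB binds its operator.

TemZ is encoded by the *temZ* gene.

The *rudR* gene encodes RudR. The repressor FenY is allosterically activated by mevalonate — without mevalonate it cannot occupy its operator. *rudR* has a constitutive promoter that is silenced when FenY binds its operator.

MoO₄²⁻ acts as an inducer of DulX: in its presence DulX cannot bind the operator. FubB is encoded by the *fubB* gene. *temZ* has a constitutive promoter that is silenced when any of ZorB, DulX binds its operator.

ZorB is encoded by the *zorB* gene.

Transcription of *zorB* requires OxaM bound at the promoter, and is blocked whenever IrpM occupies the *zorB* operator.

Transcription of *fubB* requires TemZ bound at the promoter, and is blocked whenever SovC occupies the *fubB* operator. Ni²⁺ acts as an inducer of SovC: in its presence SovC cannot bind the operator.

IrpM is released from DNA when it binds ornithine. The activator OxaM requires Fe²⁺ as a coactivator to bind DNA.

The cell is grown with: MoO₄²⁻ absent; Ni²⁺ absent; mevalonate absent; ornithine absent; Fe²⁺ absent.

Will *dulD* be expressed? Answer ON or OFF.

Mevalonate is absent, so FenY is inactive.
With no repressor bound, *rudR* is transcribed.
So RudR is produced and active.
Ni²⁺ is absent, so SovC is active.
Ornithine is absent, so IrpM is active.
Fe²⁺ is absent, so OxaM is inactive.
With repressor IrpM bound, *zorB* is not transcribed.
So ZorB is not produced.
MoO₄²⁻ is absent, so DulX is active.
With repressor DulX bound, *temZ* is not transcribed.
So TemZ is not produced.
With repressor SovC bound, *fubB* is not transcribed.
So FubB is not produced.
With repressor RudR bound, *dulD* is not transcribed.

OFF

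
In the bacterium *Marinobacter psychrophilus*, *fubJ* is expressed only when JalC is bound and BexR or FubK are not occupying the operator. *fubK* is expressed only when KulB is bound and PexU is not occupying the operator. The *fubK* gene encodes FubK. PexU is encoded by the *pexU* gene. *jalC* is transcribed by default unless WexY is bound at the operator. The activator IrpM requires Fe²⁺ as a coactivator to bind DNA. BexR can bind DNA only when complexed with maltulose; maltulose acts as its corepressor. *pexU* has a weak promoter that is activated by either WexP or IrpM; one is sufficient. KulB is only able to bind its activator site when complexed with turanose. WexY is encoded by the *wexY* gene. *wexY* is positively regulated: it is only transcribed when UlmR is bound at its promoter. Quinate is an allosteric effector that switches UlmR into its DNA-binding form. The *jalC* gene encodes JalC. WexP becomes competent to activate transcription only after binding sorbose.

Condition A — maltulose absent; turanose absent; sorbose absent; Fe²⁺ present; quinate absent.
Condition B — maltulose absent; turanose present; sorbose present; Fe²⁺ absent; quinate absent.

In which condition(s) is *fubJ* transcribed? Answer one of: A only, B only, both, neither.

Condition A:
Maltulose is absent, so BexR is inactive.
Turanose is absent, so KulB is inactive.
Sorbose is absent, so WexP is inactive.
Fe²⁺ is present, so IrpM is active.
Activator IrpM is present, so *pexU* is transcribed.
So PexU is produced and active.
With repressor PexU bound, *fubK* is not transcribed.
So FubK is not produced.
Quinate is absent, so UlmR is inactive.
Required activator UlmR is absent, so *wexY* is not transcribed.
So WexY is not produced.
With no repressor bound, *jalC* is transcribed.
So JalC is produced and active.
No repressor is bound and JalC is active, so *fubJ* is transcribed.
→ *fubJ* is ON in A.
Condition B:
Maltulose is absent, so BexR is inactive.
Turanose is present, so KulB is active.
Sorbose is present, so WexP is active.
Fe²⁺ is absent, so IrpM is inactive.
Activator WexP is present, so *pexU* is transcribed.
So PexU is produced and active.
With repressor PexU bound, *fubK* is not transcribed.
So FubK is not produced.
Quinate is absent, so UlmR is inactive.
Required activator UlmR is absent, so *wexY* is not transcribed.
So WexY is not produced.
With no repressor bound, *jalC* is transcribed.
So JalC is produced and active.
No repressor is bound and JalC is active, so *fubJ* is transcribed.
→ *fubJ* is ON in B.

both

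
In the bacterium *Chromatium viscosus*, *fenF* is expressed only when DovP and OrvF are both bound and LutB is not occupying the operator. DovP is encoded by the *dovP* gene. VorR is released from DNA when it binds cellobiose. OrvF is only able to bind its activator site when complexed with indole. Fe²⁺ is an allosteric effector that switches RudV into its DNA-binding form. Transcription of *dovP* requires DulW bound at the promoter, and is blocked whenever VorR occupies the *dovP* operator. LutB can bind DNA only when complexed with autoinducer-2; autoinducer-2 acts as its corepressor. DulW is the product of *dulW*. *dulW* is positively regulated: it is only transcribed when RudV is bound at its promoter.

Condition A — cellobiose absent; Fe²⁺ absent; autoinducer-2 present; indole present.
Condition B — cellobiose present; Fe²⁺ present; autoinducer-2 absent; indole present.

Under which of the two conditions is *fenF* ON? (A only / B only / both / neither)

Condition A:
Cellobiose is absent, so VorR is active.
Fe²⁺ is absent, so RudV is inactive.
Required activator RudV is absent, so *dulW* is not transcribed.
So DulW is not produced.
With repressor VorR bound, *dovP* is not transcribed.
So DovP is not produced.
Autoinducer-2 is present, so LutB is active.
Indole is present, so OrvF is active.
With repressor LutB bound, *fenF* is not transcribed.
→ *fenF* is OFF in A.
Condition B:
Cellobiose is present, so VorR is inactive.
Fe²⁺ is present, so RudV is active.
No repressor is bound and RudV is active, so *dulW* is transcribed.
So DulW is produced and active.
No repressor is bound and DulW is active, so *dovP* is transcribed.
So DovP is produced and active.
Autoinducer-2 is absent, so LutB is inactive.
Indole is present, so OrvF is active.
No repressor is bound and DovP and OrvF are active, so *fenF* is transcribed.
→ *fenF* is ON in B.

B only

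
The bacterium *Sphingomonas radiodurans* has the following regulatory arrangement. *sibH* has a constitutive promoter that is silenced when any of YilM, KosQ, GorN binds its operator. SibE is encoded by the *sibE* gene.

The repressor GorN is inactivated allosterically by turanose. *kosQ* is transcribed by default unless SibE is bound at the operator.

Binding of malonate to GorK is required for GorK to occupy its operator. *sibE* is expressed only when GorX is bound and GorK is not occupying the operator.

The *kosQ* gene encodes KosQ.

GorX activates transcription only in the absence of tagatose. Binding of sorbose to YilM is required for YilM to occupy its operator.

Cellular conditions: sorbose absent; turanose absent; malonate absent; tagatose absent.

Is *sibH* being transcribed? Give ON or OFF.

OFF

Sorbose is absent, so YilM is inactive.
Malonate is absent, so GorK is inactive.
Tagatose is absent, so GorX is active.
No repressor is bound and GorX is active, so *sibE* is transcribed.
So SibE is produced and active.
With repressor SibE bound, *kosQ* is not transcribed.
So KosQ is not produced.
Turanose is absent, so GorN is active.
With repressor GorN bound, *sibH* is not transcribed.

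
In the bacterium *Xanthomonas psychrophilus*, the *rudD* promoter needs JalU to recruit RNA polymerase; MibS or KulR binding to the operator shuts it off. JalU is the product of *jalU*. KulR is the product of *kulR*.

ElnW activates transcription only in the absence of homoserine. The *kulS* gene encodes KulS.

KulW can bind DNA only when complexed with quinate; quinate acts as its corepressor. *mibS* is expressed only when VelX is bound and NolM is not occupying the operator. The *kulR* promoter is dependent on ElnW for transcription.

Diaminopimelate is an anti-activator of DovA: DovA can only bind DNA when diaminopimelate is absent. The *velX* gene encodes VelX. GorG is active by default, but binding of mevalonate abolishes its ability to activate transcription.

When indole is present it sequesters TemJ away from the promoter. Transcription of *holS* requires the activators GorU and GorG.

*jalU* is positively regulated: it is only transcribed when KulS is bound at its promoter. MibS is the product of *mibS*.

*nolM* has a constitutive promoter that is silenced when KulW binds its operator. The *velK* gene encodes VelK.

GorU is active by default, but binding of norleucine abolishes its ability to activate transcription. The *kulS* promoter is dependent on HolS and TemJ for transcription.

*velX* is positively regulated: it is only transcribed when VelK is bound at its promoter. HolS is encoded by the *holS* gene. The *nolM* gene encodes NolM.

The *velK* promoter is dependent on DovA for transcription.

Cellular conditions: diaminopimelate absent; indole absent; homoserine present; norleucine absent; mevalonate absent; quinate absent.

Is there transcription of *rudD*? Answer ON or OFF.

ON

Quinate is absent, so KulW is inactive.
With no repressor bound, *nolM* is transcribed.
So NolM is produced and active.
Diaminopimelate is absent, so DovA is active.
No repressor is bound and DovA is active, so *velK* is transcribed.
So VelK is produced and active.
No repressor is bound and VelK is active, so *velX* is transcribed.
So VelX is produced and active.
With repressor NolM bound, *mibS* is not transcribed.
So MibS is not produced.
Homoserine is present, so ElnW is inactive.
Required activator ElnW is absent, so *kulR* is not transcribed.
So KulR is not produced.
Norleucine is absent, so GorU is active.
Mevalonate is absent, so GorG is active.
No repressor is bound and GorU and GorG are active, so *holS* is transcribed.
So HolS is produced and active.
Indole is absent, so TemJ is active.
No repressor is bound and HolS and TemJ are active, so *kulS* is transcribed.
So KulS is produced and active.
No repressor is bound and KulS is active, so *jalU* is transcribed.
So JalU is produced and active.
No repressor is bound and JalU is active, so *rudD* is transcribed.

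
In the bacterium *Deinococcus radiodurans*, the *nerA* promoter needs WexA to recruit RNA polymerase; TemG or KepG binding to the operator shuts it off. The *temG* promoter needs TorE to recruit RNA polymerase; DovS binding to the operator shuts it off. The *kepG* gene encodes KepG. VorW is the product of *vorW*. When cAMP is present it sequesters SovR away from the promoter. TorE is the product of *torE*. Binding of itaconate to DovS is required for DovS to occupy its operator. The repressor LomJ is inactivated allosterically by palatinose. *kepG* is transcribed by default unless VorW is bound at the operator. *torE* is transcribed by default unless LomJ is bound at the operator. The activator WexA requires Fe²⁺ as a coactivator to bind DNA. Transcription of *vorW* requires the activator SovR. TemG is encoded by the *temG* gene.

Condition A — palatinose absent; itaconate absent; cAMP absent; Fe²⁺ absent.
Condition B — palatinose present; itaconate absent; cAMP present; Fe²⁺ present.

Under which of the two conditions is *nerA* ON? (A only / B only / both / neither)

Condition A:
Palatinose is absent, so LomJ is active.
With repressor LomJ bound, *torE* is not transcribed.
So TorE is not produced.
Itaconate is absent, so DovS is inactive.
Required activator TorE is absent, so *temG* is not transcribed.
So TemG is not produced.
cAMP is absent, so SovR is active.
No repressor is bound and SovR is active, so *vorW* is transcribed.
So VorW is produced and active.
With repressor VorW bound, *kepG* is not transcribed.
So KepG is not produced.
Fe²⁺ is absent, so WexA is inactive.
Required activator WexA is absent, so *nerA* is not transcribed.
→ *nerA* is OFF in A.
Condition B:
Palatinose is present, so LomJ is inactive.
With no repressor bound, *torE* is transcribed.
So TorE is produced and active.
Itaconate is absent, so DovS is inactive.
No repressor is bound and TorE is active, so *temG* is transcribed.
So TemG is produced and active.
cAMP is present, so SovR is inactive.
Required activator SovR is absent, so *vorW* is not transcribed.
So VorW is not produced.
With no repressor bound, *kepG* is transcribed.
So KepG is produced and active.
Fe²⁺ is present, so WexA is active.
With repressor TemG bound, *nerA* is not transcribed.
→ *nerA* is OFF in B.

neither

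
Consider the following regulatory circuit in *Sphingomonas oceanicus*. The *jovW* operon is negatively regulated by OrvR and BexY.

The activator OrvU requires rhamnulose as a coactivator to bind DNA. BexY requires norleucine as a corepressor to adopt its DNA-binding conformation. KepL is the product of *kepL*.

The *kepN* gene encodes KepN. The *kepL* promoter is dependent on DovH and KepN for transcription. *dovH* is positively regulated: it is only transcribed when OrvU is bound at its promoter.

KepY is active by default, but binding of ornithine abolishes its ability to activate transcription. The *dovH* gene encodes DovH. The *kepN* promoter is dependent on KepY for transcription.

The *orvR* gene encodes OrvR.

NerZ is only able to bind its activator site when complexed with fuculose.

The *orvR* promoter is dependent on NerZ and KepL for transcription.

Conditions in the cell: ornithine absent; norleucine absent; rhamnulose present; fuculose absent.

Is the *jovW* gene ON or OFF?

Fuculose is absent, so NerZ is inactive.
Rhamnulose is present, so OrvU is active.
No repressor is bound and OrvU is active, so *dovH* is transcribed.
So DovH is produced and active.
Ornithine is absent, so KepY is active.
No repressor is bound and KepY is active, so *kepN* is transcribed.
So KepN is produced and active.
No repressor is bound and DovH and KepN are active, so *kepL* is transcribed.
So KepL is produced and active.
Required activator NerZ is absent, so *orvR* is not transcribed.
So OrvR is not produced.
Norleucine is absent, so BexY is inactive.
With no repressor bound, *jovW* is transcribed.

ON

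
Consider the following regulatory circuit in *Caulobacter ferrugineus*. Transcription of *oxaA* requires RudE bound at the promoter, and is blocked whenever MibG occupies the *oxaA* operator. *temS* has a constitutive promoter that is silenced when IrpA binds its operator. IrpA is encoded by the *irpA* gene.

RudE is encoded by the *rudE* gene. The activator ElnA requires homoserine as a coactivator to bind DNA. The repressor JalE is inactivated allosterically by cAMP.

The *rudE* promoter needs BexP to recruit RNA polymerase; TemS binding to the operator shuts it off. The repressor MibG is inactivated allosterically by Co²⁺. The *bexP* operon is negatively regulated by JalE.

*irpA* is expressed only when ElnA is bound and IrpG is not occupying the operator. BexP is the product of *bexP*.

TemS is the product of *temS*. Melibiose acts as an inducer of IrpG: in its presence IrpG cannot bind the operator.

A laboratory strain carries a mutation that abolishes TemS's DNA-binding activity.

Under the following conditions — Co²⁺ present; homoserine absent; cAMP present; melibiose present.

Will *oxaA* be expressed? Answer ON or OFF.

TemS is non-functional in this strain, so it has no effect.
cAMP is present, so JalE is inactive.
With no repressor bound, *bexP* is transcribed.
So BexP is produced and active.
No repressor is bound and BexP is active, so *rudE* is transcribed.
So RudE is produced and active.
Co²⁺ is present, so MibG is inactive.
No repressor is bound and RudE is active, so *oxaA* is transcribed.

ON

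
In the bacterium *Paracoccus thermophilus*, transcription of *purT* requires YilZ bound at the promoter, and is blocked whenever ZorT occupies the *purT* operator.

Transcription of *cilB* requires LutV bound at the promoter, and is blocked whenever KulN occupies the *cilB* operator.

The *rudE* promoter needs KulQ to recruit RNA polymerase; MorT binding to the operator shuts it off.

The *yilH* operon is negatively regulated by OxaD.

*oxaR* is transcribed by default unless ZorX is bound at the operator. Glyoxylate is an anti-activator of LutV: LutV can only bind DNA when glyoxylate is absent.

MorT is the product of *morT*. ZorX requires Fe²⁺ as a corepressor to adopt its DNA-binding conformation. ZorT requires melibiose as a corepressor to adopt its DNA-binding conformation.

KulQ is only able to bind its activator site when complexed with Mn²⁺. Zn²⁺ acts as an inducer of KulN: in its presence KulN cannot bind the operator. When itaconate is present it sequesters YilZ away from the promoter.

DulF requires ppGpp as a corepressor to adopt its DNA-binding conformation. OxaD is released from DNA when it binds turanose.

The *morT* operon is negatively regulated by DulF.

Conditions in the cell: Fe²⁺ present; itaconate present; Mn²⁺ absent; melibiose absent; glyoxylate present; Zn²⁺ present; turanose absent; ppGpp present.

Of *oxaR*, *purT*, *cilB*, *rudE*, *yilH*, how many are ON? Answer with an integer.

Fe²⁺ is present, so ZorX is active.
With repressor ZorX bound, *oxaR* is not transcribed.
→ *oxaR* is OFF.
Itaconate is present, so YilZ is inactive.
Melibiose is absent, so ZorT is inactive.
Required activator YilZ is absent, so *purT* is not transcribed.
→ *purT* is OFF.
Glyoxylate is present, so LutV is inactive.
Zn²⁺ is present, so KulN is inactive.
Required activator LutV is absent, so *cilB* is not transcribed.
→ *cilB* is OFF.
Mn²⁺ is absent, so KulQ is inactive.
ppGpp is present, so DulF is active.
With repressor DulF bound, *morT* is not transcribed.
So MorT is not produced.
Required activator KulQ is absent, so *rudE* is not transcribed.
→ *rudE* is OFF.
Turanose is absent, so OxaD is active.
With repressor OxaD bound, *yilH* is not transcribed.
→ *yilH* is OFF.
0 of the 5 genes are transcribed.

0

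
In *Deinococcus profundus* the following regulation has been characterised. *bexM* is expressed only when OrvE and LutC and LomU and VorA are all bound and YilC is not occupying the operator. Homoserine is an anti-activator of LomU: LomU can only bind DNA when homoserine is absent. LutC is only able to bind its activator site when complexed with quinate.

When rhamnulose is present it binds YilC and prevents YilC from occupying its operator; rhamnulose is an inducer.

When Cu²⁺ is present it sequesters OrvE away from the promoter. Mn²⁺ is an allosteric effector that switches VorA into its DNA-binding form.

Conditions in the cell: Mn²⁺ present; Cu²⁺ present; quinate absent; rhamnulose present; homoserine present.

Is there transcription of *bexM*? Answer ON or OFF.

OFF

Cu²⁺ is present, so OrvE is inactive.
Quinate is absent, so LutC is inactive.
Homoserine is present, so LomU is inactive.
Mn²⁺ is present, so VorA is active.
Rhamnulose is present, so YilC is inactive.
Required activator OrvE is absent, so *bexM* is not transcribed.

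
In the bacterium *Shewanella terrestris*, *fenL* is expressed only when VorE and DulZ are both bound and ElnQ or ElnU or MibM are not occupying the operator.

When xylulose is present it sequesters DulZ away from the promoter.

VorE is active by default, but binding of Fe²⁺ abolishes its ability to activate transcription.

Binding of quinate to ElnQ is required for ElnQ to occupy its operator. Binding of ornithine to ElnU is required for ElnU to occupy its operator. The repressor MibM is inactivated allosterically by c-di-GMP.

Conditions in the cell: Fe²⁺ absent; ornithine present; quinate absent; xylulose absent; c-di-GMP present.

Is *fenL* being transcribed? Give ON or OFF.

OFF

Fe²⁺ is absent, so VorE is active.
Quinate is absent, so ElnQ is inactive.
Ornithine is present, so ElnU is active.
c-di-GMP is present, so MibM is inactive.
Xylulose is absent, so DulZ is active.
With repressor ElnU bound, *fenL* is not transcribed.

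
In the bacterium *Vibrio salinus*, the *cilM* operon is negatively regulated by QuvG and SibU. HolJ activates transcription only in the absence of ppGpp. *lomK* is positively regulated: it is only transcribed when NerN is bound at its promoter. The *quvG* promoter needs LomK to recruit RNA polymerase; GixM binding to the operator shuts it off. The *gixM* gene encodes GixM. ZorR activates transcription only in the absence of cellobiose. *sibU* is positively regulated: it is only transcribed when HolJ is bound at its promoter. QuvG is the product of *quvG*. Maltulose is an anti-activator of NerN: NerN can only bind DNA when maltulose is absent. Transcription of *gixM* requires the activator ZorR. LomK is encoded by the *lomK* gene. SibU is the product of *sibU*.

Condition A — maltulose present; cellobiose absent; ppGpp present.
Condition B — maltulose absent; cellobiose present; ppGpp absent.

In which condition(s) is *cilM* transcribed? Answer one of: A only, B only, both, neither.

A only

Condition A:
Maltulose is present, so NerN is inactive.
Required activator NerN is absent, so *lomK* is not transcribed.
So LomK is not produced.
Cellobiose is absent, so ZorR is active.
No repressor is bound and ZorR is active, so *gixM* is transcribed.
So GixM is produced and active.
With repressor GixM bound, *quvG* is not transcribed.
So QuvG is not produced.
ppGpp is present, so HolJ is inactive.
Required activator HolJ is absent, so *sibU* is not transcribed.
So SibU is not produced.
With no repressor bound, *cilM* is transcribed.
→ *cilM* is ON in A.
Condition B:
Maltulose is absent, so NerN is active.
No repressor is bound and NerN is active, so *lomK* is transcribed.
So LomK is produced and active.
Cellobiose is present, so ZorR is inactive.
Required activator ZorR is absent, so *gixM* is not transcribed.
So GixM is not produced.
No repressor is bound and LomK is active, so *quvG* is transcribed.
So QuvG is produced and active.
ppGpp is absent, so HolJ is active.
No repressor is bound and HolJ is active, so *sibU* is transcribed.
So SibU is produced and active.
With repressor QuvG bound, *cilM* is not transcribed.
→ *cilM* is OFF in B.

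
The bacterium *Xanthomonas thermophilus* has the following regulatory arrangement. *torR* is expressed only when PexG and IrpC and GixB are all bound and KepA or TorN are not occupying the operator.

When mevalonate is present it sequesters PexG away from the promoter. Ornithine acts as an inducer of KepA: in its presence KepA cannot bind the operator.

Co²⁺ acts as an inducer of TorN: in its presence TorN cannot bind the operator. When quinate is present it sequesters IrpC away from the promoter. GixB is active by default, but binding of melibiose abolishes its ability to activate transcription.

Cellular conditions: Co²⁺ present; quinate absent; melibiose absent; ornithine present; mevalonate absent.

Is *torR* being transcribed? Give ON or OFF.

Mevalonate is absent, so PexG is active.
Quinate is absent, so IrpC is active.
Ornithine is present, so KepA is inactive.
Melibiose is absent, so GixB is active.
Co²⁺ is present, so TorN is inactive.
No repressor is bound and PexG and IrpC and GixB are active, so *torR* is transcribed.

ON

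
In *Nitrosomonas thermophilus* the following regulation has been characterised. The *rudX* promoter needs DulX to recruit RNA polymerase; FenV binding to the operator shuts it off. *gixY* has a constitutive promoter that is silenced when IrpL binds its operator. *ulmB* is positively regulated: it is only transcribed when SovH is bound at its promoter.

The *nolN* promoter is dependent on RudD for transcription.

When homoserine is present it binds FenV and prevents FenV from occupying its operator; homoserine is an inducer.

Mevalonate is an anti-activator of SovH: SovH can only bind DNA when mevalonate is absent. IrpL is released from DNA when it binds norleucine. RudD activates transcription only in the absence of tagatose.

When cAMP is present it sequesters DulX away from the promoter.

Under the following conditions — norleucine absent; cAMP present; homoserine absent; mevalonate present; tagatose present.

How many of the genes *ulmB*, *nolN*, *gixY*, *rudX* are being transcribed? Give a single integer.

0

Mevalonate is present, so SovH is inactive.
Required activator SovH is absent, so *ulmB* is not transcribed.
→ *ulmB* is OFF.
Tagatose is present, so RudD is inactive.
Required activator RudD is absent, so *nolN* is not transcribed.
→ *nolN* is OFF.
Norleucine is absent, so IrpL is active.
With repressor IrpL bound, *gixY* is not transcribed.
→ *gixY* is OFF.
Homoserine is absent, so FenV is active.
cAMP is present, so DulX is inactive.
With repressor FenV bound, *rudX* is not transcribed.
→ *rudX* is OFF.
0 of the 4 genes are transcribed.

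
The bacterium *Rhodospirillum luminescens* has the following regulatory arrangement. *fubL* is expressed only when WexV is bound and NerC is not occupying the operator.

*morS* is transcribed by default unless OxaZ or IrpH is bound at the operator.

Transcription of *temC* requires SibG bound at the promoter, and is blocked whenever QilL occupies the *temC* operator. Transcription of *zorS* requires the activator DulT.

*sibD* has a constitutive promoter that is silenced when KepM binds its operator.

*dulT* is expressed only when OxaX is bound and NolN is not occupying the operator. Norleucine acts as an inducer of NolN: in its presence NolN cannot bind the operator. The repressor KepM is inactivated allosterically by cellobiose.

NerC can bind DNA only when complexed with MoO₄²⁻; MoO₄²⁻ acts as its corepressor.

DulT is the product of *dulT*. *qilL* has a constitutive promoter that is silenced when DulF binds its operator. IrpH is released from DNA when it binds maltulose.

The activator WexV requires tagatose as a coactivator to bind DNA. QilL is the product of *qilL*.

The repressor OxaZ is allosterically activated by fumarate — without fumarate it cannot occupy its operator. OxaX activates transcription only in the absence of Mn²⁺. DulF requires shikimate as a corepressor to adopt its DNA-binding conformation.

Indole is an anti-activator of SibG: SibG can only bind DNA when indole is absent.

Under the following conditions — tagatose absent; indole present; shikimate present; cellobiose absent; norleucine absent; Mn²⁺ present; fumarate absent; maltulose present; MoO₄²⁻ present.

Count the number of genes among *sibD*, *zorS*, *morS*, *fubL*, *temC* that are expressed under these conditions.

1

Cellobiose is absent, so KepM is active.
With repressor KepM bound, *sibD* is not transcribed.
→ *sibD* is OFF.
Mn²⁺ is present, so OxaX is inactive.
Norleucine is absent, so NolN is active.
With repressor NolN bound, *dulT* is not transcribed.
So DulT is not produced.
Required activator DulT is absent, so *zorS* is not transcribed.
→ *zorS* is OFF.
Fumarate is absent, so OxaZ is inactive.
Maltulose is present, so IrpH is inactive.
With no repressor bound, *morS* is transcribed.
→ *morS* is ON.
Tagatose is absent, so WexV is inactive.
MoO₄²⁻ is present, so NerC is active.
With repressor NerC bound, *fubL* is not transcribed.
→ *fubL* is OFF.
Shikimate is present, so DulF is active.
With repressor DulF bound, *qilL* is not transcribed.
So QilL is not produced.
Indole is present, so SibG is inactive.
Required activator SibG is absent, so *temC* is not transcribed.
→ *temC* is OFF.
1 of the 5 genes is transcribed.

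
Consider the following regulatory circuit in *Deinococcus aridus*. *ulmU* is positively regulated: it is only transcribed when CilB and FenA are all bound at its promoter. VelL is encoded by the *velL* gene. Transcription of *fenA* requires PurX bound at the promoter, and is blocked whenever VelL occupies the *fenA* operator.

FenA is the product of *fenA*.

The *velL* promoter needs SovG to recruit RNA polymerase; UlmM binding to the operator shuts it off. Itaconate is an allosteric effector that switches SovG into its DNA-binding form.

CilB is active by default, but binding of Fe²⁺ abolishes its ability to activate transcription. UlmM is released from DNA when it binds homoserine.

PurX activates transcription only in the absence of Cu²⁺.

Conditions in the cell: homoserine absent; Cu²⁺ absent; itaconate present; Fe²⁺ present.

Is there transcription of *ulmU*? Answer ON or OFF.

Fe²⁺ is present, so CilB is inactive.
Cu²⁺ is absent, so PurX is active.
Homoserine is absent, so UlmM is active.
Itaconate is present, so SovG is active.
With repressor UlmM bound, *velL* is not transcribed.
So VelL is not produced.
No repressor is bound and PurX is active, so *fenA* is transcribed.
So FenA is produced and active.
Required activator CilB is absent, so *ulmU* is not transcribed.

OFF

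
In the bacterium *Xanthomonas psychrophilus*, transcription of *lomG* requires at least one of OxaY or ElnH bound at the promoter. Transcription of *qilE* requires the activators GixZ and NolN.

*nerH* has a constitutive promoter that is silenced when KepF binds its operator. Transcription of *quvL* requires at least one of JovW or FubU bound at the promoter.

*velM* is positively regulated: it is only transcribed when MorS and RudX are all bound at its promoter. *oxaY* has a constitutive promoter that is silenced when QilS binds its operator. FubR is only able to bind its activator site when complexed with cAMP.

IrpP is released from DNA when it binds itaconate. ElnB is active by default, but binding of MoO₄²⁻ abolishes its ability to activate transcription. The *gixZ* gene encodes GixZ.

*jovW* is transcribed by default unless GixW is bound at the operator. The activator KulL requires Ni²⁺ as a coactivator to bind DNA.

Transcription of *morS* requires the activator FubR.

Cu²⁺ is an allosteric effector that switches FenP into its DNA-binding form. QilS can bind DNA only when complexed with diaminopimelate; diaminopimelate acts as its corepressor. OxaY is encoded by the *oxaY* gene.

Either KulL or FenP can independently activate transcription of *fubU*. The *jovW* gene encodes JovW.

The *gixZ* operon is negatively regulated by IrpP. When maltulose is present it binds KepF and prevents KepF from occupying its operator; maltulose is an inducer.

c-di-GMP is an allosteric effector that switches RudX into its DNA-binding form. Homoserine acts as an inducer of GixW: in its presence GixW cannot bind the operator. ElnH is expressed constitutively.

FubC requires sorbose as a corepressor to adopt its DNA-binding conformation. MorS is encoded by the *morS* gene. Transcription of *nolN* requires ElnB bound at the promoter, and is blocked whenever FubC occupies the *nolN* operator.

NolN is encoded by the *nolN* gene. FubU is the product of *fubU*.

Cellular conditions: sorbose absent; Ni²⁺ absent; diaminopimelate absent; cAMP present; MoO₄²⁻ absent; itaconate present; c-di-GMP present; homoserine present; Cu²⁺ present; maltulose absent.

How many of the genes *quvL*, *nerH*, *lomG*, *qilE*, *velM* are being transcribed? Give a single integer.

Homoserine is present, so GixW is inactive.
With no repressor bound, *jovW* is transcribed.
So JovW is produced and active.
Ni²⁺ is absent, so KulL is inactive.
Cu²⁺ is present, so FenP is active.
Activator FenP is present, so *fubU* is transcribed.
So FubU is produced and active.
Activator JovW is present, so *quvL* is transcribed.
→ *quvL* is ON.
Maltulose is absent, so KepF is active.
With repressor KepF bound, *nerH* is not transcribed.
→ *nerH* is OFF.
Diaminopimelate is absent, so QilS is inactive.
With no repressor bound, *oxaY* is transcribed.
So OxaY is produced and active.
ElnH is produced constitutively and is active.
Activator OxaY is present, so *lomG* is transcribed.
→ *lomG* is ON.
Itaconate is present, so IrpP is inactive.
With no repressor bound, *gixZ* is transcribed.
So GixZ is produced and active.
MoO₄²⁻ is absent, so ElnB is active.
Sorbose is absent, so FubC is inactive.
No repressor is bound and ElnB is active, so *nolN* is transcribed.
So NolN is produced and active.
No repressor is bound and GixZ and NolN are active, so *qilE* is transcribed.
→ *qilE* is ON.
cAMP is present, so FubR is active.
No repressor is bound and FubR is active, so *morS* is transcribed.
So MorS is produced and active.
c-di-GMP is present, so RudX is active.
No repressor is bound and MorS and RudX are active, so *velM* is transcribed.
→ *velM* is ON.
4 of the 5 genes are transcribed.

4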